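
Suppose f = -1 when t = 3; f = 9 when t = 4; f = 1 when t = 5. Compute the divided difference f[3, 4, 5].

-9

f[3,4] = (9 - (-1)) / (4 - 3) = 10
f[4,5] = (1 - 9) / (5 - 4) = -8
f[3,4,5] = (-8 - 10) / (5 - 3) = -9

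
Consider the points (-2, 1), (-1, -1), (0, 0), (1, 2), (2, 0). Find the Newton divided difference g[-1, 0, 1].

1/2

g[-1,0] = (0 - (-1)) / (0 - (-1)) = 1
g[0,1] = (2 - 0) / (1 - 0) = 2
g[-1,0,1] = (2 - 1) / (1 - (-1)) = 1/2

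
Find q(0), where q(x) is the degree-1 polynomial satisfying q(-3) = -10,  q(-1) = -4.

Evaluate each Lagrange basis at x = 0:
L_0(0) = (1)/[(-2)] = -1/2
L_1(0) = (3)/[(2)] = 3/2
Sum: (-10)·(-1/2) + (-4)·(3/2) = -1

-1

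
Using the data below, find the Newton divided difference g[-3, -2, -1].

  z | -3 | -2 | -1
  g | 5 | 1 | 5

4

g[-3,-2] = (1 - 5) / (-2 - (-3)) = -4
g[-2,-1] = (5 - 1) / (-1 - (-2)) = 4
g[-3,-2,-1] = (4 - (-4)) / (-1 - (-3)) = 4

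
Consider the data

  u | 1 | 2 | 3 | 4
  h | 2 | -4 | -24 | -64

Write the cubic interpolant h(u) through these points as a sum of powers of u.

h(u) = -u^3 - u^2 + 4u

Build the Lagrange basis polynomials:
L_0(u) = (u - 2)(u - 3)(u - 4) / [-6] = -(1/6)u^3 + (3/2)u^2 - (13/3)u + 4
L_1(u) = (u - 1)(u - 3)(u - 4) / [2] = (1/2)u^3 - 4u^2 + (19/2)u - 6
L_2(u) = (u - 1)(u - 2)(u - 4) / [-2] = -(1/2)u^3 + (7/2)u^2 - 7u + 4
L_3(u) = (u - 1)(u - 2)(u - 3) / [6] = (1/6)u^3 - u^2 + (11/6)u - 1
h(u) = 2·L_0 + (-4)·L_1 + (-24)·L_2 + (-64)·L_3
  2·L_0(u) = -(1/3)u^3 + 3u^2 - (26/3)u + 8
  (-4)·L_1(u) = -2u^3 + 16u^2 - 38u + 24
  (-24)·L_2(u) = 12u^3 - 84u^2 + 168u - 96
  (-64)·L_3(u) = -(32/3)u^3 + 64u^2 - (352/3)u + 64
Adding term by term: -u^3 - u^2 + 4u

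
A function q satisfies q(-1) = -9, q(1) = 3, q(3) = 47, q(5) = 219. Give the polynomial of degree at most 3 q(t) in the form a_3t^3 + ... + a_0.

Newton's divided differences:
q[-1,1] = (3 - (-9)) / (1 - (-1)) = 6
q[1,3] = (47 - 3) / (3 - 1) = 22
q[3,5] = (219 - 47) / (5 - 3) = 86
q[-1,1,3] = (22 - 6) / (3 - (-1)) = 4
q[1,3,5] = (86 - 22) / (5 - 1) = 16
q[-1,1,3,5] = (16 - 4) / (5 - (-1)) = 2
q(t) = -9 + 6·(t + 1) + 4·(t + 1)(t - 1) + 2·(t + 1)(t - 1)(t - 3)
Expanding: q(t) = 2t^3 - 2t^2 + 4t - 1

q(t) = 2t^3 - 2t^2 + 4t - 1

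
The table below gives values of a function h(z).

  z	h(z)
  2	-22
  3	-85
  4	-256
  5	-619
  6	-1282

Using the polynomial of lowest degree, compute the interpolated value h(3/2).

Evaluate each Lagrange basis at z = 3/2:
L_0(3/2) = (-3/2)·(-5/2)·(-7/2)·(-9/2)/[(-1)·(-2)·(-3)·(-4)] = 315/128
L_1(3/2) = (-1/2)·(-5/2)·(-7/2)·(-9/2)/[(1)·(-1)·(-2)·(-3)] = -105/32
L_2(3/2) = (-1/2)·(-3/2)·(-7/2)·(-9/2)/[(2)·(1)·(-1)·(-2)] = 189/64
L_3(3/2) = (-1/2)·(-3/2)·(-5/2)·(-9/2)/[(3)·(2)·(1)·(-1)] = -45/32
L_4(3/2) = (-1/2)·(-3/2)·(-5/2)·(-7/2)/[(4)·(3)·(2)·(1)] = 35/128
Sum: (-22)·(315/128) + (-85)·(-105/32) + (-256)·(189/64) + (-619)·(-45/32) + (-1282)·(35/128) = -181/16

-181/16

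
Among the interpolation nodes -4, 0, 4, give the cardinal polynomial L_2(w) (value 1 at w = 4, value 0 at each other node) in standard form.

L_2(w) = (1/32)w^2 + (1/8)w

L_2(w) = (w + 4)w / [(8)·(4)]
       = (w^2 + 4w) / (32)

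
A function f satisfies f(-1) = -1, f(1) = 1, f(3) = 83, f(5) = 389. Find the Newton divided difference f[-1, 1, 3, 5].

f[-1,1] = (1 - (-1)) / (1 - (-1)) = 1
f[1,3] = (83 - 1) / (3 - 1) = 41
f[3,5] = (389 - 83) / (5 - 3) = 153
f[-1,1,3] = (41 - 1) / (3 - (-1)) = 10
f[1,3,5] = (153 - 41) / (5 - 1) = 28
f[-1,1,3,5] = (28 - 10) / (5 - (-1)) = 3

3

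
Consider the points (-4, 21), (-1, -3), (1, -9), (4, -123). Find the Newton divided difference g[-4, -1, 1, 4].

g[-4,-1] = (-3 - 21) / (-1 - (-4)) = -8
g[-1,1] = (-9 - (-3)) / (1 - (-1)) = -3
g[1,4] = (-123 - (-9)) / (4 - 1) = -38
g[-4,-1,1] = (-3 - (-8)) / (1 - (-4)) = 1
g[-1,1,4] = (-38 - (-3)) / (4 - (-1)) = -7
g[-4,-1,1,4] = (-7 - 1) / (4 - (-4)) = -1

-1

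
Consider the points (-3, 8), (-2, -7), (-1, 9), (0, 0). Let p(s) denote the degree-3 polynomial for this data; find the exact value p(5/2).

L_0(5/2) = (9/2)·(7/2)·(5/2)/[(-1)·(-2)·(-3)] = -105/16
L_1(5/2) = (11/2)·(7/2)·(5/2)/[(1)·(-1)·(-2)] = 385/16
L_2(5/2) = (11/2)·(9/2)·(5/2)/[(2)·(1)·(-1)] = -495/16
L_3(5/2) = (11/2)·(9/2)·(7/2)/[(3)·(2)·(1)] = 231/16
Sum: 8·(-105/16) + (-7)·(385/16) + 9·(-495/16) + 0 = -3995/8

-3995/8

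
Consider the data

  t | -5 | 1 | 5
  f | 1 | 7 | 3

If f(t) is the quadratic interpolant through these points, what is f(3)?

Evaluate each Lagrange basis at t = 3:
L_0(3) = (2)·(-2)/[(-6)·(-10)] = -1/15
L_1(3) = (8)·(-2)/[(6)·(-4)] = 2/3
L_2(3) = (8)·(2)/[(10)·(4)] = 2/5
Sum: 1·(-1/15) + 7·(2/3) + 3·(2/5) = 29/5

29/5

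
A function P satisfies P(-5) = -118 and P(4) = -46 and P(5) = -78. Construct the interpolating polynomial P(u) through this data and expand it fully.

Build the Lagrange basis polynomials:
L_0(u) = (u - 4)(u - 5) / [90] = (1/90)u^2 - (1/10)u + 2/9
L_1(u) = (u + 5)(u - 5) / [-9] = -(1/9)u^2 + 25/9
L_2(u) = (u + 5)(u - 4) / [10] = (1/10)u^2 + (1/10)u - 2
P(u) = (-118)·L_0 + (-46)·L_1 + (-78)·L_2
  (-118)·L_0(u) = -(59/45)u^2 + (59/5)u - 236/9
  (-46)·L_1(u) = (46/9)u^2 - 1150/9
  (-78)·L_2(u) = -(39/5)u^2 - (39/5)u + 156
Adding term by term: -4u^2 + 4u + 2

P(u) = -4u^2 + 4u + 2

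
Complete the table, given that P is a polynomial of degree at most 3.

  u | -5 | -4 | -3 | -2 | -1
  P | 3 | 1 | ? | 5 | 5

The 4 known values determine P uniquely (degree ≤ 3).
Evaluate each Lagrange basis at u = -3:
L_0(-3) = (1)·(-1)·(-2)/[(-1)·(-3)·(-4)] = -1/6
L_1(-3) = (2)·(-1)·(-2)/[(1)·(-2)·(-3)] = 2/3
L_2(-3) = (2)·(1)·(-2)/[(3)·(2)·(-1)] = 2/3
L_3(-3) = (2)·(1)·(-1)/[(4)·(3)·(1)] = -1/6
Sum: 3·(-1/6) + 1·(2/3) + 5·(2/3) + 5·(-1/6) = 8/3

8/3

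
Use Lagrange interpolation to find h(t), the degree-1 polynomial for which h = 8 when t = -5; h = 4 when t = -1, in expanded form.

Build the Lagrange basis polynomials:
L_0(t) = (t + 1) / [-4] = -(1/4)t - 1/4
L_1(t) = (t + 5) / [4] = (1/4)t + 5/4
h(t) = 8·L_0 + 4·L_1
  8·L_0(t) = -2t - 2
  4·L_1(t) = t + 5
Adding term by term: -t + 3

h(t) = -t + 3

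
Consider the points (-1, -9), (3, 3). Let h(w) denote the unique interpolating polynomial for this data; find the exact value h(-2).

Evaluate each Lagrange basis at w = -2:
L_0(-2) = (-5)/[(-4)] = 5/4
L_1(-2) = (-1)/[(4)] = -1/4
Sum: (-9)·(5/4) + 3·(-1/4) = -12

-12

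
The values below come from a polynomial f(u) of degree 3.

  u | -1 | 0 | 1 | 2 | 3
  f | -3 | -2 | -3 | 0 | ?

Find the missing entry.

The 4 known values determine f uniquely (degree ≤ 3).
Evaluate each Lagrange basis at u = 3:
L_0(3) = (3)·(2)·(1)/[(-1)·(-2)·(-3)] = -1
L_1(3) = (4)·(2)·(1)/[(1)·(-1)·(-2)] = 4
L_2(3) = (4)·(3)·(1)/[(2)·(1)·(-1)] = -6
L_3(3) = (4)·(3)·(2)/[(3)·(2)·(1)] = 4
Sum: (-3)·(-1) + (-2)·(4) + (-3)·(-6) + 0 = 13

13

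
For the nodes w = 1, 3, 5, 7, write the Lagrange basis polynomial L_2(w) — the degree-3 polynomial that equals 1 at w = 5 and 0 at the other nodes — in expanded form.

L_2(w) = -(1/16)w^3 + (11/16)w^2 - (31/16)w + 21/16

L_2(w) = (w - 1)(w - 3)(w - 7) / [(4)·(2)·(-2)]
       = (w^3 - 11w^2 + 31w - 21) / (-16)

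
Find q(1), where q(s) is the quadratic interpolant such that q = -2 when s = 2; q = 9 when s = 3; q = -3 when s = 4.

L_0(1) = (-2)·(-3)/[(-1)·(-2)] = 3
L_1(1) = (-1)·(-3)/[(1)·(-1)] = -3
L_2(1) = (-1)·(-2)/[(2)·(1)] = 1
Sum: (-2)·(3) + 9·(-3) + (-3)·(1) = -36

-36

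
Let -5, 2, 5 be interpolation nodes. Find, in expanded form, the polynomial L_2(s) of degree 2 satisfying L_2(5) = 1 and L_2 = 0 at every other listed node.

L_2(s) = (s + 5)(s - 2) / [(10)·(3)]
       = (s^2 + 3s - 10) / (30)

L_2(s) = (1/30)s^2 + (1/10)s - 1/3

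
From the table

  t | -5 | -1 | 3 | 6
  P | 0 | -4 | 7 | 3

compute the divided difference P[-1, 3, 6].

-7/12

P[-1,3] = (7 - (-4)) / (3 - (-1)) = 11/4
P[3,6] = (3 - 7) / (6 - 3) = -4/3
P[-1,3,6] = (-4/3 - 11/4) / (6 - (-1)) = -7/12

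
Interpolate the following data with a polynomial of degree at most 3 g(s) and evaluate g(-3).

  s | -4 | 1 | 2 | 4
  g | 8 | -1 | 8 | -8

-59/3

L_0(-3) = (-4)·(-5)·(-7)/[(-5)·(-6)·(-8)] = 7/12
L_1(-3) = (1)·(-5)·(-7)/[(5)·(-1)·(-3)] = 7/3
L_2(-3) = (1)·(-4)·(-7)/[(6)·(1)·(-2)] = -7/3
L_3(-3) = (1)·(-4)·(-5)/[(8)·(3)·(2)] = 5/12
Sum: 8·(7/12) + (-1)·(7/3) + 8·(-7/3) + (-8)·(5/12) = -59/3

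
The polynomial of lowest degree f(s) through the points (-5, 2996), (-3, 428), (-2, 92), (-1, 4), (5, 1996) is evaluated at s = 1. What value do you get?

-4

Evaluate each Lagrange basis at s = 1:
L_0(1) = (4)·(3)·(2)·(-4)/[(-2)·(-3)·(-4)·(-10)] = -2/5
L_1(1) = (6)·(3)·(2)·(-4)/[(2)·(-1)·(-2)·(-8)] = 9/2
L_2(1) = (6)·(4)·(2)·(-4)/[(3)·(1)·(-1)·(-7)] = -64/7
L_3(1) = (6)·(4)·(3)·(-4)/[(4)·(2)·(1)·(-6)] = 6
L_4(1) = (6)·(4)·(3)·(2)/[(10)·(8)·(7)·(6)] = 3/70
Sum: 2996·(-2/5) + 428·(9/2) + 92·(-64/7) + 4·(6) + 1996·(3/70) = -4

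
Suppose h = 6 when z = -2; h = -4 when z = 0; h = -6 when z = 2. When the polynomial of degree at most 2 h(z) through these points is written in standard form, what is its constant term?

Build the Lagrange basis polynomials:
L_0(z) = z(z - 2) / [8] = (1/8)z^2 - (1/4)z
L_1(z) = (z + 2)(z - 2) / [-4] = -(1/4)z^2 + 1
L_2(z) = (z + 2)z / [8] = (1/8)z^2 + (1/4)z
h(z) = 6·L_0 + (-4)·L_1 + (-6)·L_2
Only the constant term is needed; take it from each L_i and combine:
6·(0) + (-4)·(1) + (-6)·(0) = -4

-4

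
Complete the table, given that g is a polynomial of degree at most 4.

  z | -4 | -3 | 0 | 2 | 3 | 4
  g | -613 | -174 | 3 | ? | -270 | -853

The 5 known values determine g uniquely (degree ≤ 4).
L_0(2) = (5)·(2)·(-1)·(-2)/[(-1)·(-4)·(-7)·(-8)] = 5/56
L_1(2) = (6)·(2)·(-1)·(-2)/[(1)·(-3)·(-6)·(-7)] = -4/21
L_2(2) = (6)·(5)·(-1)·(-2)/[(4)·(3)·(-3)·(-4)] = 5/12
L_3(2) = (6)·(5)·(2)·(-2)/[(7)·(6)·(3)·(-1)] = 20/21
L_4(2) = (6)·(5)·(2)·(-1)/[(8)·(7)·(4)·(1)] = -15/56
Sum: (-613)·(5/56) + (-174)·(-4/21) + 3·(5/12) + (-270)·(20/21) + (-853)·(-15/56) = -49

-49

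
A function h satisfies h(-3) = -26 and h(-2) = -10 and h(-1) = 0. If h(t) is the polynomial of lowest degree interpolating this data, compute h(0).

4

Using Newton's divided-difference form:
h[-3,-2] = (-10 - (-26)) / (-2 - (-3)) = 16
h[-2,-1] = (0 - (-10)) / (-1 - (-2)) = 10
h[-3,-2,-1] = (10 - 16) / (-1 - (-3)) = -3
h(0) = -26 + 16·(3) + (-3)·(3)·(2) = 4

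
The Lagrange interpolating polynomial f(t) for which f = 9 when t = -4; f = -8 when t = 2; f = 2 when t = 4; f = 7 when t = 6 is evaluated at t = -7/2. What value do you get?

405/256

Evaluate each Lagrange basis at t = -7/2:
L_0(-7/2) = (-11/2)·(-15/2)·(-19/2)/[(-6)·(-8)·(-10)] = 209/256
L_1(-7/2) = (1/2)·(-15/2)·(-19/2)/[(6)·(-2)·(-4)] = 95/128
L_2(-7/2) = (1/2)·(-11/2)·(-19/2)/[(8)·(2)·(-2)] = -209/256
L_3(-7/2) = (1/2)·(-11/2)·(-15/2)/[(10)·(4)·(2)] = 33/128
Sum: 9·(209/256) + (-8)·(95/128) + 2·(-209/256) + 7·(33/128) = 405/256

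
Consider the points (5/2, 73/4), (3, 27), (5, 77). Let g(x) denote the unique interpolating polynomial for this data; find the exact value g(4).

49

Evaluate each Lagrange basis at x = 4:
L_0(4) = (1)·(-1)/[(-1/2)·(-5/2)] = -4/5
L_1(4) = (3/2)·(-1)/[(1/2)·(-2)] = 3/2
L_2(4) = (3/2)·(1)/[(5/2)·(2)] = 3/10
Sum: 73/4·(-4/5) + 27·(3/2) + 77·(3/10) = 49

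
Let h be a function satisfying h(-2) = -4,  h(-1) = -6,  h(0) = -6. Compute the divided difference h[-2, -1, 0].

1

h[-2,-1] = (-6 - (-4)) / (-1 - (-2)) = -2
h[-1,0] = (-6 - (-6)) / (0 - (-1)) = 0
h[-2,-1,0] = (0 - (-2)) / (0 - (-2)) = 1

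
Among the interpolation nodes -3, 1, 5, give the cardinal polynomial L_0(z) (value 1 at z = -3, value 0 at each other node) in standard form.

L_0(z) = (1/32)z^2 - (3/16)z + 5/32

L_0(z) = (z - 1)(z - 5) / [(-4)·(-8)]
       = (z^2 - 6z + 5) / (32)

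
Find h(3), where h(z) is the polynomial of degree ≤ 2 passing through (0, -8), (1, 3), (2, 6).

1

Evaluate each Lagrange basis at z = 3:
L_0(3) = (2)·(1)/[(-1)·(-2)] = 1
L_1(3) = (3)·(1)/[(1)·(-1)] = -3
L_2(3) = (3)·(2)/[(2)·(1)] = 3
Sum: (-8)·(1) + 3·(-3) + 6·(3) = 1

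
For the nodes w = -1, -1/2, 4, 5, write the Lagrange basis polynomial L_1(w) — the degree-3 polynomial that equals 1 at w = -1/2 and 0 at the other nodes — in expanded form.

L_1(w) = (w + 1)(w - 4)(w - 5) / [(1/2)·(-9/2)·(-11/2)]
       = (w^3 - 8w^2 + 11w + 20) / (99/8)

L_1(w) = (8/99)w^3 - (64/99)w^2 + (8/9)w + 160/99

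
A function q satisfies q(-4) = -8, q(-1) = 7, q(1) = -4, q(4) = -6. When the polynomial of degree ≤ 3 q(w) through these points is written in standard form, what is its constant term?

31/15

Build the Lagrange basis polynomials:
L_0(w) = (w + 1)(w - 1)(w - 4) / [-120] = -(1/120)w^3 + (1/30)w^2 + (1/120)w - 1/30
L_1(w) = (w + 4)(w - 1)(w - 4) / [30] = (1/30)w^3 - (1/30)w^2 - (8/15)w + 8/15
L_2(w) = (w + 4)(w + 1)(w - 4) / [-30] = -(1/30)w^3 - (1/30)w^2 + (8/15)w + 8/15
L_3(w) = (w + 4)(w + 1)(w - 1) / [120] = (1/120)w^3 + (1/30)w^2 - (1/120)w - 1/30
q(w) = (-8)·L_0 + 7·L_1 + (-4)·L_2 + (-6)·L_3
Only the constant term is needed; take it from each L_i and combine:
(-8)·(-1/30) + 7·(8/15) + (-4)·(8/15) + (-6)·(-1/30) = 31/15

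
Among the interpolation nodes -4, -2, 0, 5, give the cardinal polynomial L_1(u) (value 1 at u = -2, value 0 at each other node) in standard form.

L_1(u) = (u + 4)u(u - 5) / [(2)·(-2)·(-7)]
       = (u^3 - u^2 - 20u) / (28)

L_1(u) = (1/28)u^3 - (1/28)u^2 - (5/7)u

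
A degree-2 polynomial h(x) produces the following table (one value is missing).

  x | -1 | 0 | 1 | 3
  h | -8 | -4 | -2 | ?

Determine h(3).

The 3 known values determine h uniquely (degree ≤ 2).
Evaluate each Lagrange basis at x = 3:
L_0(3) = (3)·(2)/[(-1)·(-2)] = 3
L_1(3) = (4)·(2)/[(1)·(-1)] = -8
L_2(3) = (4)·(3)/[(2)·(1)] = 6
Sum: (-8)·(3) + (-4)·(-8) + (-2)·(6) = -4

-4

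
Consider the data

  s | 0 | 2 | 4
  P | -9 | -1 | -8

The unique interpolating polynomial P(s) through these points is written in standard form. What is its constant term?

-9

Build the Lagrange basis polynomials:
L_0(s) = (s - 2)(s - 4) / [8] = (1/8)s^2 - (3/4)s + 1
L_1(s) = s(s - 4) / [-4] = -(1/4)s^2 + s
L_2(s) = s(s - 2) / [8] = (1/8)s^2 - (1/4)s
P(s) = (-9)·L_0 + (-1)·L_1 + (-8)·L_2
Only the constant term is needed; take it from each L_i and combine:
(-9)·(1) + (-1)·(0) + (-8)·(0) = -9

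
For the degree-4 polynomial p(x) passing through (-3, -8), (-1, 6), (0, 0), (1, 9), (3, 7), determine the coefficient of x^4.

-17/18

The leading coefficient equals the top divided difference p[-3,-1,0,1,3].
p[-3,-1] = (6 - (-8)) / (-1 - (-3)) = 7
p[-1,0] = (0 - 6) / (0 - (-1)) = -6
p[0,1] = (9 - 0) / (1 - 0) = 9
p[1,3] = (7 - 9) / (3 - 1) = -1
p[-3,-1,0] = (-6 - 7) / (0 - (-3)) = -13/3
p[-1,0,1] = (9 - (-6)) / (1 - (-1)) = 15/2
p[0,1,3] = (-1 - 9) / (3 - 0) = -10/3
p[-3,-1,0,1] = (15/2 - (-13/3)) / (1 - (-3)) = 71/24
p[-1,0,1,3] = (-10/3 - 15/2) / (3 - (-1)) = -65/24
p[-3,-1,0,1,3] = (-65/24 - 71/24) / (3 - (-3)) = -17/18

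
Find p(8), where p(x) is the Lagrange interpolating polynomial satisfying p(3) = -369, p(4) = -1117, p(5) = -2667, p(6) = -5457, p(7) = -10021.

L_0(8) = (4)·(3)·(2)·(1)/[(-1)·(-2)·(-3)·(-4)] = 1
L_1(8) = (5)·(3)·(2)·(1)/[(1)·(-1)·(-2)·(-3)] = -5
L_2(8) = (5)·(4)·(2)·(1)/[(2)·(1)·(-1)·(-2)] = 10
L_3(8) = (5)·(4)·(3)·(1)/[(3)·(2)·(1)·(-1)] = -10
L_4(8) = (5)·(4)·(3)·(2)/[(4)·(3)·(2)·(1)] = 5
Sum: (-369)·(1) + (-1117)·(-5) + (-2667)·(10) + (-5457)·(-10) + (-10021)·(5) = -16989

-16989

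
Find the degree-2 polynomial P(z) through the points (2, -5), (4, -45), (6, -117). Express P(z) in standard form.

L_0(z) = (z - 4)(z - 6) / [8] = (1/8)z^2 - (5/4)z + 3
L_1(z) = (z - 2)(z - 6) / [-4] = -(1/4)z^2 + 2z - 3
L_2(z) = (z - 2)(z - 4) / [8] = (1/8)z^2 - (3/4)z + 1
P(z) = (-5)·L_0 + (-45)·L_1 + (-117)·L_2
  (-5)·L_0(z) = -(5/8)z^2 + (25/4)z - 15
  (-45)·L_1(z) = (45/4)z^2 - 90z + 135
  (-117)·L_2(z) = -(117/8)z^2 + (351/4)z - 117
Adding term by term: -4z^2 + 4z + 3

P(z) = -4z^2 + 4z + 3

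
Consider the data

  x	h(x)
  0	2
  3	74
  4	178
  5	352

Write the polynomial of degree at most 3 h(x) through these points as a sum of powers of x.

L_0(x) = (x - 3)(x - 4)(x - 5) / [-60] = -(1/60)x^3 + (1/5)x^2 - (47/60)x + 1
L_1(x) = x(x - 4)(x - 5) / [6] = (1/6)x^3 - (3/2)x^2 + (10/3)x
L_2(x) = x(x - 3)(x - 5) / [-4] = -(1/4)x^3 + 2x^2 - (15/4)x
L_3(x) = x(x - 3)(x - 4) / [10] = (1/10)x^3 - (7/10)x^2 + (6/5)x
h(x) = 2·L_0 + 74·L_1 + 178·L_2 + 352·L_3
  2·L_0(x) = -(1/30)x^3 + (2/5)x^2 - (47/30)x + 2
  74·L_1(x) = (37/3)x^3 - 111x^2 + (740/3)x
  178·L_2(x) = -(89/2)x^3 + 356x^2 - (1335/2)x
  352·L_3(x) = (176/5)x^3 - (1232/5)x^2 + (2112/5)x
Adding term by term: 3x^3 - x^2 + 2

h(x) = 3x^3 - x^2 + 2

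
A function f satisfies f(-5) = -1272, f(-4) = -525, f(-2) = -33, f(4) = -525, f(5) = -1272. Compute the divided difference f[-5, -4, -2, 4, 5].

f[-5,-4] = (-525 - (-1272)) / (-4 - (-5)) = 747
f[-4,-2] = (-33 - (-525)) / (-2 - (-4)) = 246
f[-2,4] = (-525 - (-33)) / (4 - (-2)) = -82
f[4,5] = (-1272 - (-525)) / (5 - 4) = -747
f[-5,-4,-2] = (246 - 747) / (-2 - (-5)) = -167
f[-4,-2,4] = (-82 - 246) / (4 - (-4)) = -41
f[-2,4,5] = (-747 - (-82)) / (5 - (-2)) = -95
f[-5,-4,-2,4] = (-41 - (-167)) / (4 - (-5)) = 14
f[-4,-2,4,5] = (-95 - (-41)) / (5 - (-4)) = -6
f[-5,-4,-2,4,5] = (-6 - 14) / (5 - (-5)) = -2

-2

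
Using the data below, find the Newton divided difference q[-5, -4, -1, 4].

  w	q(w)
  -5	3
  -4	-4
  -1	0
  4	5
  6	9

q[-5,-4] = (-4 - 3) / (-4 - (-5)) = -7
q[-4,-1] = (0 - (-4)) / (-1 - (-4)) = 4/3
q[-1,4] = (5 - 0) / (4 - (-1)) = 1
q[-5,-4,-1] = (4/3 - (-7)) / (-1 - (-5)) = 25/12
q[-4,-1,4] = (1 - 4/3) / (4 - (-4)) = -1/24
q[-5,-4,-1,4] = (-1/24 - 25/12) / (4 - (-5)) = -17/72

-17/72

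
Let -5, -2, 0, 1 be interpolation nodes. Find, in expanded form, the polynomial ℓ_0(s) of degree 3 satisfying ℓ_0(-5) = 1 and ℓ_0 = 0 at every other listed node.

ℓ_0(s) = -(1/90)s^3 - (1/90)s^2 + (1/45)s

ℓ_0(s) = (s + 2)s(s - 1) / [(-3)·(-5)·(-6)]
       = (s^3 + s^2 - 2s) / (-90)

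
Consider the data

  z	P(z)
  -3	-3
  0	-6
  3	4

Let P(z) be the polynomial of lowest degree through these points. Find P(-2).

-49/9

L_0(-2) = (-2)·(-5)/[(-3)·(-6)] = 5/9
L_1(-2) = (1)·(-5)/[(3)·(-3)] = 5/9
L_2(-2) = (1)·(-2)/[(6)·(3)] = -1/9
Sum: (-3)·(5/9) + (-6)·(5/9) + 4·(-1/9) = -49/9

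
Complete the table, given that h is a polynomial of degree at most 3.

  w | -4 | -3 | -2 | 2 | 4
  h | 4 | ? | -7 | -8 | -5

The 4 known values determine h uniquely (degree ≤ 3).
L_0(-3) = (-1)·(-5)·(-7)/[(-2)·(-6)·(-8)] = 35/96
L_1(-3) = (1)·(-5)·(-7)/[(2)·(-4)·(-6)] = 35/48
L_2(-3) = (1)·(-1)·(-7)/[(6)·(4)·(-2)] = -7/48
L_3(-3) = (1)·(-1)·(-5)/[(8)·(6)·(2)] = 5/96
Sum: 4·(35/96) + (-7)·(35/48) + (-8)·(-7/48) + (-5)·(5/96) = -263/96

-263/96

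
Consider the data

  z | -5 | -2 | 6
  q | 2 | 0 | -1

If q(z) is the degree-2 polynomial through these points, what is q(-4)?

L_0(-4) = (-2)·(-10)/[(-3)·(-11)] = 20/33
L_1(-4) = (1)·(-10)/[(3)·(-8)] = 5/12
L_2(-4) = (1)·(-2)/[(11)·(8)] = -1/44
Sum: 2·(20/33) + 0 + (-1)·(-1/44) = 163/132

163/132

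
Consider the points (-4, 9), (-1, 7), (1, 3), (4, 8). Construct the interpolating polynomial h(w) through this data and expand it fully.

Build the Lagrange basis polynomials:
L_0(w) = (w + 1)(w - 1)(w - 4) / [-120] = -(1/120)w^3 + (1/30)w^2 + (1/120)w - 1/30
L_1(w) = (w + 4)(w - 1)(w - 4) / [30] = (1/30)w^3 - (1/30)w^2 - (8/15)w + 8/15
L_2(w) = (w + 4)(w + 1)(w - 4) / [-30] = -(1/30)w^3 - (1/30)w^2 + (8/15)w + 8/15
L_3(w) = (w + 4)(w + 1)(w - 1) / [120] = (1/120)w^3 + (1/30)w^2 - (1/120)w - 1/30
h(w) = 9·L_0 + 7·L_1 + 3·L_2 + 8·L_3
  9·L_0(w) = -(3/40)w^3 + (3/10)w^2 + (3/40)w - 3/10
  7·L_1(w) = (7/30)w^3 - (7/30)w^2 - (56/15)w + 56/15
  3·L_2(w) = -(1/10)w^3 - (1/10)w^2 + (8/5)w + 8/5
  8·L_3(w) = (1/15)w^3 + (4/15)w^2 - (1/15)w - 4/15
Adding term by term: (1/8)w^3 + (7/30)w^2 - (17/8)w + 143/30

h(w) = (1/8)w^3 + (7/30)w^2 - (17/8)w + 143/30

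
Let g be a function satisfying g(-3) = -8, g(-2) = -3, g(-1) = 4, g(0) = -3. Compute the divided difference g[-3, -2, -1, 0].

g[-3,-2] = (-3 - (-8)) / (-2 - (-3)) = 5
g[-2,-1] = (4 - (-3)) / (-1 - (-2)) = 7
g[-1,0] = (-3 - 4) / (0 - (-1)) = -7
g[-3,-2,-1] = (7 - 5) / (-1 - (-3)) = 1
g[-2,-1,0] = (-7 - 7) / (0 - (-2)) = -7
g[-3,-2,-1,0] = (-7 - 1) / (0 - (-3)) = -8/3

-8/3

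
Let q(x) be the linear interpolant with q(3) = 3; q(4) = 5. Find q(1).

L_0(1) = (-3)/[(-1)] = 3
L_1(1) = (-2)/[(1)] = -2
Sum: 3·(3) + 5·(-2) = -1

-1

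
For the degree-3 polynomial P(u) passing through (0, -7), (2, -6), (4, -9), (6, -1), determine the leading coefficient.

5/16

The leading coefficient equals the top divided difference P[0,2,4,6].
P[0,2] = (-6 - (-7)) / (2 - 0) = 1/2
P[2,4] = (-9 - (-6)) / (4 - 2) = -3/2
P[4,6] = (-1 - (-9)) / (6 - 4) = 4
P[0,2,4] = (-3/2 - 1/2) / (4 - 0) = -1/2
P[2,4,6] = (4 - (-3/2)) / (6 - 2) = 11/8
P[0,2,4,6] = (11/8 - (-1/2)) / (6 - 0) = 5/16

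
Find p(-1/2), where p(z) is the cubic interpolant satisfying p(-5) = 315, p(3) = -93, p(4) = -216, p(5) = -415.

L_0(-1/2) = (-7/2)·(-9/2)·(-11/2)/[(-8)·(-9)·(-10)] = 77/640
L_1(-1/2) = (9/2)·(-9/2)·(-11/2)/[(8)·(-1)·(-2)] = 891/128
L_2(-1/2) = (9/2)·(-7/2)·(-11/2)/[(9)·(1)·(-1)] = -77/8
L_3(-1/2) = (9/2)·(-7/2)·(-9/2)/[(10)·(2)·(1)] = 567/160
Sum: 315·(77/640) + (-93)·(891/128) + (-216)·(-77/8) + (-415)·(567/160) = -9/8

-9/8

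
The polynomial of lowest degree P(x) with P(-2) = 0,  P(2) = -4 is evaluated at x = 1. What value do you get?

L_0(1) = (-1)/[(-4)] = 1/4
L_1(1) = (3)/[(4)] = 3/4
Sum: 0 + (-4)·(3/4) = -3

-3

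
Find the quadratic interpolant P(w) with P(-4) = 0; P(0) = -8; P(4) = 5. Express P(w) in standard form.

Newton's divided differences:
P[-4,0] = (-8 - 0) / (0 - (-4)) = -2
P[0,4] = (5 - (-8)) / (4 - 0) = 13/4
P[-4,0,4] = (13/4 - (-2)) / (4 - (-4)) = 21/32
P(w) = (-2)·(w + 4) + (21/32)·(w + 4)w
Expanding: P(w) = (21/32)w^2 + (5/8)w - 8

P(w) = (21/32)w^2 + (5/8)w - 8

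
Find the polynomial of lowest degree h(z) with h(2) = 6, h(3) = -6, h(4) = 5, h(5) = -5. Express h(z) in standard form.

h(z) = -(22/3)z^3 + (155/2)z^2 - (1561/6)z + 275

Newton's divided differences:
h[2,3] = (-6 - 6) / (3 - 2) = -12
h[3,4] = (5 - (-6)) / (4 - 3) = 11
h[4,5] = (-5 - 5) / (5 - 4) = -10
h[2,3,4] = (11 - (-12)) / (4 - 2) = 23/2
h[3,4,5] = (-10 - 11) / (5 - 3) = -21/2
h[2,3,4,5] = (-21/2 - 23/2) / (5 - 2) = -22/3
h(z) = 6 + (-12)·(z - 2) + (23/2)·(z - 2)(z - 3) + (-22/3)·(z - 2)(z - 3)(z - 4)
Expanding: h(z) = -(22/3)z^3 + (155/2)z^2 - (1561/6)z + 275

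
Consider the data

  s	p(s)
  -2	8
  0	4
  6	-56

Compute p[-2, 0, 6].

-1

p[-2,0] = (4 - 8) / (0 - (-2)) = -2
p[0,6] = (-56 - 4) / (6 - 0) = -10
p[-2,0,6] = (-10 - (-2)) / (6 - (-2)) = -1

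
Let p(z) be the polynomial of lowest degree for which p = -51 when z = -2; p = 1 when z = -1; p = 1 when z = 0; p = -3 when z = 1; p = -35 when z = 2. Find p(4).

-639

Using Newton's divided-difference form:
p[-2,-1] = (1 - (-51)) / (-1 - (-2)) = 52
p[-1,0] = (1 - 1) / (0 - (-1)) = 0
p[0,1] = (-3 - 1) / (1 - 0) = -4
p[1,2] = (-35 - (-3)) / (2 - 1) = -32
p[-2,-1,0] = (0 - 52) / (0 - (-2)) = -26
p[-1,0,1] = (-4 - 0) / (1 - (-1)) = -2
p[0,1,2] = (-32 - (-4)) / (2 - 0) = -14
p[-2,-1,0,1] = (-2 - (-26)) / (1 - (-2)) = 8
p[-1,0,1,2] = (-14 - (-2)) / (2 - (-1)) = -4
p[-2,-1,0,1,2] = (-4 - 8) / (2 - (-2)) = -3
p(4) = -51 + 52·(6) + (-26)·(6)·(5) + 8·(6)·(5)·(4) + (-3)·(6)·(5)·(4)·(3) = -639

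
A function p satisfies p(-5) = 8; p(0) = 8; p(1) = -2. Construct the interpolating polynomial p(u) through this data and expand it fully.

Build the Lagrange basis polynomials:
L_0(u) = u(u - 1) / [30] = (1/30)u^2 - (1/30)u
L_1(u) = (u + 5)(u - 1) / [-5] = -(1/5)u^2 - (4/5)u + 1
L_2(u) = (u + 5)u / [6] = (1/6)u^2 + (5/6)u
p(u) = 8·L_0 + 8·L_1 + (-2)·L_2
  8·L_0(u) = (4/15)u^2 - (4/15)u
  8·L_1(u) = -(8/5)u^2 - (32/5)u + 8
  (-2)·L_2(u) = -(1/3)u^2 - (5/3)u
Adding term by term: -(5/3)u^2 - (25/3)u + 8

p(u) = -(5/3)u^2 - (25/3)u + 8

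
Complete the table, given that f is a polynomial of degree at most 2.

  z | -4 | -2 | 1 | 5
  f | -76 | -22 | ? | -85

The 3 known values determine f uniquely (degree ≤ 2).
Evaluate each Lagrange basis at z = 1:
L_0(1) = (3)·(-4)/[(-2)·(-9)] = -2/3
L_1(1) = (5)·(-4)/[(2)·(-7)] = 10/7
L_2(1) = (5)·(3)/[(9)·(7)] = 5/21
Sum: (-76)·(-2/3) + (-22)·(10/7) + (-85)·(5/21) = -1

-1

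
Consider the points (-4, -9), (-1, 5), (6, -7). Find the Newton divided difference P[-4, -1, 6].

-67/105

P[-4,-1] = (5 - (-9)) / (-1 - (-4)) = 14/3
P[-1,6] = (-7 - 5) / (6 - (-1)) = -12/7
P[-4,-1,6] = (-12/7 - 14/3) / (6 - (-4)) = -67/105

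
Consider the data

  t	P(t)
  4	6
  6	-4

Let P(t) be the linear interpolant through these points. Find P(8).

Evaluate each Lagrange basis at t = 8:
L_0(8) = (2)/[(-2)] = -1
L_1(8) = (4)/[(2)] = 2
Sum: 6·(-1) + (-4)·(2) = -14

-14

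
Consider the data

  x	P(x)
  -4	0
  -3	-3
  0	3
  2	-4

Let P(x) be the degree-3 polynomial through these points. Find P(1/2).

Evaluate each Lagrange basis at x = 1/2:
L_0(1/2) = (7/2)·(1/2)·(-3/2)/[(-1)·(-4)·(-6)] = 7/64
L_1(1/2) = (9/2)·(1/2)·(-3/2)/[(1)·(-3)·(-5)] = -9/40
L_2(1/2) = (9/2)·(7/2)·(-3/2)/[(4)·(3)·(-2)] = 63/64
L_3(1/2) = (9/2)·(7/2)·(1/2)/[(6)·(5)·(2)] = 21/160
Sum: 0 + (-3)·(-9/40) + 3·(63/64) + (-4)·(21/160) = 993/320

993/320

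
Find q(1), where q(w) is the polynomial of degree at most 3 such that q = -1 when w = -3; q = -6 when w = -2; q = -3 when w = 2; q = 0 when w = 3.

Using Newton's divided-difference form:
q[-3,-2] = (-6 - (-1)) / (-2 - (-3)) = -5
q[-2,2] = (-3 - (-6)) / (2 - (-2)) = 3/4
q[2,3] = (0 - (-3)) / (3 - 2) = 3
q[-3,-2,2] = (3/4 - (-5)) / (2 - (-3)) = 23/20
q[-2,2,3] = (3 - 3/4) / (3 - (-2)) = 9/20
q[-3,-2,2,3] = (9/20 - 23/20) / (3 - (-3)) = -7/60
q(1) = -1 + (-5)·(4) + (23/20)·(4)·(3) + (-7/60)·(4)·(3)·(-1) = -29/5

-29/5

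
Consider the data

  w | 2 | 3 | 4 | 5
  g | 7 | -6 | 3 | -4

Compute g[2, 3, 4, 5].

-19/3

g[2,3] = (-6 - 7) / (3 - 2) = -13
g[3,4] = (3 - (-6)) / (4 - 3) = 9
g[4,5] = (-4 - 3) / (5 - 4) = -7
g[2,3,4] = (9 - (-13)) / (4 - 2) = 11
g[3,4,5] = (-7 - 9) / (5 - 3) = -8
g[2,3,4,5] = (-8 - 11) / (5 - 2) = -19/3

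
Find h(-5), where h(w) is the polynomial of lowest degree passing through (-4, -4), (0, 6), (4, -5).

Using Newton's divided-difference form:
h[-4,0] = (6 - (-4)) / (0 - (-4)) = 5/2
h[0,4] = (-5 - 6) / (4 - 0) = -11/4
h[-4,0,4] = (-11/4 - 5/2) / (4 - (-4)) = -21/32
h(-5) = -4 + (5/2)·(-1) + (-21/32)·(-1)·(-5) = -313/32

-313/32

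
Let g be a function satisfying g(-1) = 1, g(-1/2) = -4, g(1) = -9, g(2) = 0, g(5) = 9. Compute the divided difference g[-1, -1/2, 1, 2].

8/15

g[-1,-1/2] = (-4 - 1) / (-1/2 - (-1)) = -10
g[-1/2,1] = (-9 - (-4)) / (1 - (-1/2)) = -10/3
g[1,2] = (0 - (-9)) / (2 - 1) = 9
g[-1,-1/2,1] = (-10/3 - (-10)) / (1 - (-1)) = 10/3
g[-1/2,1,2] = (9 - (-10/3)) / (2 - (-1/2)) = 74/15
g[-1,-1/2,1,2] = (74/15 - 10/3) / (2 - (-1)) = 8/15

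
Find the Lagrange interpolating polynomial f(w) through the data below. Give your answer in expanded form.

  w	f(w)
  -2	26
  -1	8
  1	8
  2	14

f(w) = -w^3 + 4w^2 + w + 4

L_0(w) = (w + 1)(w - 1)(w - 2) / [-12] = -(1/12)w^3 + (1/6)w^2 + (1/12)w - 1/6
L_1(w) = (w + 2)(w - 1)(w - 2) / [6] = (1/6)w^3 - (1/6)w^2 - (2/3)w + 2/3
L_2(w) = (w + 2)(w + 1)(w - 2) / [-6] = -(1/6)w^3 - (1/6)w^2 + (2/3)w + 2/3
L_3(w) = (w + 2)(w + 1)(w - 1) / [12] = (1/12)w^3 + (1/6)w^2 - (1/12)w - 1/6
f(w) = 26·L_0 + 8·L_1 + 8·L_2 + 14·L_3
  26·L_0(w) = -(13/6)w^3 + (13/3)w^2 + (13/6)w - 13/3
  8·L_1(w) = (4/3)w^3 - (4/3)w^2 - (16/3)w + 16/3
  8·L_2(w) = -(4/3)w^3 - (4/3)w^2 + (16/3)w + 16/3
  14·L_3(w) = (7/6)w^3 + (7/3)w^2 - (7/6)w - 7/3
Adding term by term: -w^3 + 4w^2 + w + 4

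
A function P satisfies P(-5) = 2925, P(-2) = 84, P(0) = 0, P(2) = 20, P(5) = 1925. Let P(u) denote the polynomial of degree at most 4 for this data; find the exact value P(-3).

L_0(-3) = (-1)·(-3)·(-5)·(-8)/[(-3)·(-5)·(-7)·(-10)] = 4/35
L_1(-3) = (2)·(-3)·(-5)·(-8)/[(3)·(-2)·(-4)·(-7)] = 10/7
L_2(-3) = (2)·(-1)·(-5)·(-8)/[(5)·(2)·(-2)·(-5)] = -4/5
L_3(-3) = (2)·(-1)·(-3)·(-8)/[(7)·(4)·(2)·(-3)] = 2/7
L_4(-3) = (2)·(-1)·(-3)·(-5)/[(10)·(7)·(5)·(3)] = -1/35
Sum: 2925·(4/35) + 84·(10/7) + 0 + 20·(2/7) + 1925·(-1/35) = 405

405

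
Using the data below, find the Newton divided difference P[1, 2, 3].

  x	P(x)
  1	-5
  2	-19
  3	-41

P[1,2] = (-19 - (-5)) / (2 - 1) = -14
P[2,3] = (-41 - (-19)) / (3 - 2) = -22
P[1,2,3] = (-22 - (-14)) / (3 - 1) = -4

-4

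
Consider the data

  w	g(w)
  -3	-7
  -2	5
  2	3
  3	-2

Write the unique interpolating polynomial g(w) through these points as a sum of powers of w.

Newton's divided differences:
g[-3,-2] = (5 - (-7)) / (-2 - (-3)) = 12
g[-2,2] = (3 - 5) / (2 - (-2)) = -1/2
g[2,3] = (-2 - 3) / (3 - 2) = -5
g[-3,-2,2] = (-1/2 - 12) / (2 - (-3)) = -5/2
g[-2,2,3] = (-5 - (-1/2)) / (3 - (-2)) = -9/10
g[-3,-2,2,3] = (-9/10 - (-5/2)) / (3 - (-3)) = 4/15
g(w) = -7 + 12·(w + 3) + (-5/2)·(w + 3)(w + 2) + (4/15)·(w + 3)(w + 2)(w - 2)
Expanding: g(w) = (4/15)w^3 - (17/10)w^2 - (47/30)w + 54/5

g(w) = (4/15)w^3 - (17/10)w^2 - (47/30)w + 54/5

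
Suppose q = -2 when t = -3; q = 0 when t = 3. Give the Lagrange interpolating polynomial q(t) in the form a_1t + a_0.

q(t) = (1/3)t - 1

Build the Lagrange basis polynomials:
L_0(t) = (t - 3) / [-6] = -(1/6)t + 1/2
L_1(t) = (t + 3) / [6] = (1/6)t + 1/2
q(t) = (-2)·L_0 + 0·L_1
  (-2)·L_0(t) = (1/3)t - 1
  0·L_1(t) = 0
Adding term by term: (1/3)t - 1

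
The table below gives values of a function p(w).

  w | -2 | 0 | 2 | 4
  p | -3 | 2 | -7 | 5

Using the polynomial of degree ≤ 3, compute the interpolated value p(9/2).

1969/128

Evaluate each Lagrange basis at w = 9/2:
L_0(9/2) = (9/2)·(5/2)·(1/2)/[(-2)·(-4)·(-6)] = -15/128
L_1(9/2) = (13/2)·(5/2)·(1/2)/[(2)·(-2)·(-4)] = 65/128
L_2(9/2) = (13/2)·(9/2)·(1/2)/[(4)·(2)·(-2)] = -117/128
L_3(9/2) = (13/2)·(9/2)·(5/2)/[(6)·(4)·(2)] = 195/128
Sum: (-3)·(-15/128) + 2·(65/128) + (-7)·(-117/128) + 5·(195/128) = 1969/128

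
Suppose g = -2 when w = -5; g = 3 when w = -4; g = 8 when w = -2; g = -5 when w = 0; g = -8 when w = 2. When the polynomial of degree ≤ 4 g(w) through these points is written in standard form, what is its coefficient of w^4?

13/105

Build the Lagrange basis polynomials:
L_0(w) = (w + 4)(w + 2)w(w - 2) / [105] = (1/105)w^4 + (4/105)w^3 - (4/105)w^2 - (16/105)w
L_1(w) = (w + 5)(w + 2)w(w - 2) / [-48] = -(1/48)w^4 - (5/48)w^3 + (1/12)w^2 + (5/12)w
L_2(w) = (w + 5)(w + 4)w(w - 2) / [48] = (1/48)w^4 + (7/48)w^3 + (1/24)w^2 - (5/6)w
L_3(w) = (w + 5)(w + 4)(w + 2)(w - 2) / [-80] = -(1/80)w^4 - (9/80)w^3 - (1/5)w^2 + (9/20)w + 1
L_4(w) = (w + 5)(w + 4)(w + 2)w / [336] = (1/336)w^4 + (11/336)w^3 + (19/168)w^2 + (5/42)w
g(w) = (-2)·L_0 + 3·L_1 + 8·L_2 + (-5)·L_3 + (-8)·L_4
Only the coefficient of w^4 is needed; take it from each L_i and combine:
(-2)·(1/105) + 3·(-1/48) + 8·(1/48) + (-5)·(-1/80) + (-8)·(1/336) = 13/105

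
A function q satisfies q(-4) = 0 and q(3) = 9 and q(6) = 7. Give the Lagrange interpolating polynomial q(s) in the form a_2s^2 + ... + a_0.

q(s) = -(41/210)s^2 + (229/210)s + 262/35

Build the Lagrange basis polynomials:
L_0(s) = (s - 3)(s - 6) / [70] = (1/70)s^2 - (9/70)s + 9/35
L_1(s) = (s + 4)(s - 6) / [-21] = -(1/21)s^2 + (2/21)s + 8/7
L_2(s) = (s + 4)(s - 3) / [30] = (1/30)s^2 + (1/30)s - 2/5
q(s) = 0·L_0 + 9·L_1 + 7·L_2
  0·L_0(s) = 0
  9·L_1(s) = -(3/7)s^2 + (6/7)s + 72/7
  7·L_2(s) = (7/30)s^2 + (7/30)s - 14/5
Adding term by term: -(41/210)s^2 + (229/210)s + 262/35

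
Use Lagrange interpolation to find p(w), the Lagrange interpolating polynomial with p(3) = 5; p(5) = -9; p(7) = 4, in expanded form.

L_0(w) = (w - 5)(w - 7) / [8] = (1/8)w^2 - (3/2)w + 35/8
L_1(w) = (w - 3)(w - 7) / [-4] = -(1/4)w^2 + (5/2)w - 21/4
L_2(w) = (w - 3)(w - 5) / [8] = (1/8)w^2 - w + 15/8
p(w) = 5·L_0 + (-9)·L_1 + 4·L_2
  5·L_0(w) = (5/8)w^2 - (15/2)w + 175/8
  (-9)·L_1(w) = (9/4)w^2 - (45/2)w + 189/4
  4·L_2(w) = (1/2)w^2 - 4w + 15/2
Adding term by term: (27/8)w^2 - 34w + 613/8

p(w) = (27/8)w^2 - 34w + 613/8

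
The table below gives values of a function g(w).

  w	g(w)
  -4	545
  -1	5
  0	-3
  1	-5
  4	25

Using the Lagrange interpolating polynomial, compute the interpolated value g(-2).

55

Evaluate each Lagrange basis at w = -2:
L_0(-2) = (-1)·(-2)·(-3)·(-6)/[(-3)·(-4)·(-5)·(-8)] = 3/40
L_1(-2) = (2)·(-2)·(-3)·(-6)/[(3)·(-1)·(-2)·(-5)] = 12/5
L_2(-2) = (2)·(-1)·(-3)·(-6)/[(4)·(1)·(-1)·(-4)] = -9/4
L_3(-2) = (2)·(-1)·(-2)·(-6)/[(5)·(2)·(1)·(-3)] = 4/5
L_4(-2) = (2)·(-1)·(-2)·(-3)/[(8)·(5)·(4)·(3)] = -1/40
Sum: 545·(3/40) + 5·(12/5) + (-3)·(-9/4) + (-5)·(4/5) + 25·(-1/40) = 55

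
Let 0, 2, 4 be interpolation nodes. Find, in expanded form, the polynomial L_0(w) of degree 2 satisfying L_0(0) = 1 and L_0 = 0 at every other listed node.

L_0(w) = (1/8)w^2 - (3/4)w + 1

L_0(w) = (w - 2)(w - 4) / [(-2)·(-4)]
       = (w^2 - 6w + 8) / (8)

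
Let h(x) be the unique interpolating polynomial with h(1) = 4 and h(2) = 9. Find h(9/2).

43/2

L_0(9/2) = (5/2)/[(-1)] = -5/2
L_1(9/2) = (7/2)/[(1)] = 7/2
Sum: 4·(-5/2) + 9·(7/2) = 43/2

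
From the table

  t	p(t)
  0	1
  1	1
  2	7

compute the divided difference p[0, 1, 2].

3

p[0,1] = (1 - 1) / (1 - 0) = 0
p[1,2] = (7 - 1) / (2 - 1) = 6
p[0,1,2] = (6 - 0) / (2 - 0) = 3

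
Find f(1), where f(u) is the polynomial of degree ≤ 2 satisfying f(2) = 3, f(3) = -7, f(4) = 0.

30

L_0(1) = (-2)·(-3)/[(-1)·(-2)] = 3
L_1(1) = (-1)·(-3)/[(1)·(-1)] = -3
L_2(1) = (-1)·(-2)/[(2)·(1)] = 1
Sum: 3·(3) + (-7)·(-3) + 0 = 30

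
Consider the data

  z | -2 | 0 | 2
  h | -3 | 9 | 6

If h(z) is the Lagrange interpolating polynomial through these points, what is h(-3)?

Evaluate each Lagrange basis at z = -3:
L_0(-3) = (-3)·(-5)/[(-2)·(-4)] = 15/8
L_1(-3) = (-1)·(-5)/[(2)·(-2)] = -5/4
L_2(-3) = (-1)·(-3)/[(4)·(2)] = 3/8
Sum: (-3)·(15/8) + 9·(-5/4) + 6·(3/8) = -117/8

-117/8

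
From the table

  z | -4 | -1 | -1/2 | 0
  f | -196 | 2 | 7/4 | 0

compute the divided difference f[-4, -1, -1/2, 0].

f[-4,-1] = (2 - (-196)) / (-1 - (-4)) = 66
f[-1,-1/2] = (7/4 - 2) / (-1/2 - (-1)) = -1/2
f[-1/2,0] = (0 - 7/4) / (0 - (-1/2)) = -7/2
f[-4,-1,-1/2] = (-1/2 - 66) / (-1/2 - (-4)) = -19
f[-1,-1/2,0] = (-7/2 - (-1/2)) / (0 - (-1)) = -3
f[-4,-1,-1/2,0] = (-3 - (-19)) / (0 - (-4)) = 4

4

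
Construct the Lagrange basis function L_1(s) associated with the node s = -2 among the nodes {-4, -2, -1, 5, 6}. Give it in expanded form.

L_1(s) = (s + 4)(s + 1)(s - 5)(s - 6) / [(2)·(-1)·(-7)·(-8)]
       = (s^4 - 6s^3 - 21s^2 + 106s + 120) / (-112)

L_1(s) = -(1/112)s^4 + (3/56)s^3 + (3/16)s^2 - (53/56)s - 15/14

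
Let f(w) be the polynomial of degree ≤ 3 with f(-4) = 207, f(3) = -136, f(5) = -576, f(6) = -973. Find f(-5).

L_0(-5) = (-8)·(-10)·(-11)/[(-7)·(-9)·(-10)] = 88/63
L_1(-5) = (-1)·(-10)·(-11)/[(7)·(-2)·(-3)] = -55/21
L_2(-5) = (-1)·(-8)·(-11)/[(9)·(2)·(-1)] = 44/9
L_3(-5) = (-1)·(-8)·(-10)/[(10)·(3)·(1)] = -8/3
Sum: 207·(88/63) + (-136)·(-55/21) + (-576)·(44/9) + (-973)·(-8/3) = 424

424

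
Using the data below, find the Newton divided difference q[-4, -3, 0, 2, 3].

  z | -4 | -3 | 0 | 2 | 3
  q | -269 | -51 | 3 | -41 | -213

q[-4,-3] = (-51 - (-269)) / (-3 - (-4)) = 218
q[-3,0] = (3 - (-51)) / (0 - (-3)) = 18
q[0,2] = (-41 - 3) / (2 - 0) = -22
q[2,3] = (-213 - (-41)) / (3 - 2) = -172
q[-4,-3,0] = (18 - 218) / (0 - (-4)) = -50
q[-3,0,2] = (-22 - 18) / (2 - (-3)) = -8
q[0,2,3] = (-172 - (-22)) / (3 - 0) = -50
q[-4,-3,0,2] = (-8 - (-50)) / (2 - (-4)) = 7
q[-3,0,2,3] = (-50 - (-8)) / (3 - (-3)) = -7
q[-4,-3,0,2,3] = (-7 - 7) / (3 - (-4)) = -2

-2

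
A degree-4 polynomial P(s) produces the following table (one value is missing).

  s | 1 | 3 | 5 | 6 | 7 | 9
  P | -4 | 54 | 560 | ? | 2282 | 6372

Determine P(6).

1206

The 5 known values determine P uniquely (degree ≤ 4).
L_0(6) = (3)·(1)·(-1)·(-3)/[(-2)·(-4)·(-6)·(-8)] = 3/128
L_1(6) = (5)·(1)·(-1)·(-3)/[(2)·(-2)·(-4)·(-6)] = -5/32
L_2(6) = (5)·(3)·(-1)·(-3)/[(4)·(2)·(-2)·(-4)] = 45/64
L_3(6) = (5)·(3)·(1)·(-3)/[(6)·(4)·(2)·(-2)] = 15/32
L_4(6) = (5)·(3)·(1)·(-1)/[(8)·(6)·(4)·(2)] = -5/128
Sum: (-4)·(3/128) + 54·(-5/32) + 560·(45/64) + 2282·(15/32) + 6372·(-5/128) = 1206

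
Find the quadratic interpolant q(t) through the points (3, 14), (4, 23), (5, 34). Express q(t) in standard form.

q(t) = t^2 + 2t - 1

Newton's divided differences:
q[3,4] = (23 - 14) / (4 - 3) = 9
q[4,5] = (34 - 23) / (5 - 4) = 11
q[3,4,5] = (11 - 9) / (5 - 3) = 1
q(t) = 14 + 9·(t - 3) + 1·(t - 3)(t - 4)
Expanding: q(t) = t^2 + 2t - 1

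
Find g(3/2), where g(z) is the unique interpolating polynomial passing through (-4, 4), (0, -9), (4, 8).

-393/64

Using Newton's divided-difference form:
g[-4,0] = (-9 - 4) / (0 - (-4)) = -13/4
g[0,4] = (8 - (-9)) / (4 - 0) = 17/4
g[-4,0,4] = (17/4 - (-13/4)) / (4 - (-4)) = 15/16
g(3/2) = 4 + (-13/4)·(11/2) + (15/16)·(11/2)·(3/2) = -393/64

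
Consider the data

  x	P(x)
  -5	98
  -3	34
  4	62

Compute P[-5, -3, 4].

P[-5,-3] = (34 - 98) / (-3 - (-5)) = -32
P[-3,4] = (62 - 34) / (4 - (-3)) = 4
P[-5,-3,4] = (4 - (-32)) / (4 - (-5)) = 4

4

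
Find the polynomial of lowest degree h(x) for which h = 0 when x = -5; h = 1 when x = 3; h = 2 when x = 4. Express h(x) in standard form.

h(x) = (7/72)x^2 + (23/72)x - 5/6

Newton's divided differences:
h[-5,3] = (1 - 0) / (3 - (-5)) = 1/8
h[3,4] = (2 - 1) / (4 - 3) = 1
h[-5,3,4] = (1 - 1/8) / (4 - (-5)) = 7/72
h(x) = (1/8)·(x + 5) + (7/72)·(x + 5)(x - 3)
Expanding: h(x) = (7/72)x^2 + (23/72)x - 5/6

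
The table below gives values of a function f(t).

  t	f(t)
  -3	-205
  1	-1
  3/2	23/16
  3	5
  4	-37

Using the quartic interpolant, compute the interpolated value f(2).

5

Evaluate each Lagrange basis at t = 2:
L_0(2) = (1)·(1/2)·(-1)·(-2)/[(-4)·(-9/2)·(-6)·(-7)] = 1/756
L_1(2) = (5)·(1/2)·(-1)·(-2)/[(4)·(-1/2)·(-2)·(-3)] = -5/12
L_2(2) = (5)·(1)·(-1)·(-2)/[(9/2)·(1/2)·(-3/2)·(-5/2)] = 32/27
L_3(2) = (5)·(1)·(1/2)·(-2)/[(6)·(2)·(3/2)·(-1)] = 5/18
L_4(2) = (5)·(1)·(1/2)·(-1)/[(7)·(3)·(5/2)·(1)] = -1/21
Sum: (-205)·(1/756) + (-1)·(-5/12) + 23/16·(32/27) + 5·(5/18) + (-37)·(-1/21) = 5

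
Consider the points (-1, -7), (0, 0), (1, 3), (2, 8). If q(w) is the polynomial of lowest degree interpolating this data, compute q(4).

48

Evaluate each Lagrange basis at w = 4:
L_0(4) = (4)·(3)·(2)/[(-1)·(-2)·(-3)] = -4
L_1(4) = (5)·(3)·(2)/[(1)·(-1)·(-2)] = 15
L_2(4) = (5)·(4)·(2)/[(2)·(1)·(-1)] = -20
L_3(4) = (5)·(4)·(3)/[(3)·(2)·(1)] = 10
Sum: (-7)·(-4) + 0 + 3·(-20) + 8·(10) = 48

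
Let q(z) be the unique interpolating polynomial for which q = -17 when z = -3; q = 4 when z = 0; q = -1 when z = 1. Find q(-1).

L_0(-1) = (-1)·(-2)/[(-3)·(-4)] = 1/6
L_1(-1) = (2)·(-2)/[(3)·(-1)] = 4/3
L_2(-1) = (2)·(-1)/[(4)·(1)] = -1/2
Sum: (-17)·(1/6) + 4·(4/3) + (-1)·(-1/2) = 3

3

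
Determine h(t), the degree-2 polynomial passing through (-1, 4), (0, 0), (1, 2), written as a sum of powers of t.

L_0(t) = t(t - 1) / [2] = (1/2)t^2 - (1/2)t
L_1(t) = (t + 1)(t - 1) / [-1] = -t^2 + 1
L_2(t) = (t + 1)t / [2] = (1/2)t^2 + (1/2)t
h(t) = 4·L_0 + 0·L_1 + 2·L_2
  4·L_0(t) = 2t^2 - 2t
  0·L_1(t) = 0
  2·L_2(t) = t^2 + t
Adding term by term: 3t^2 - t

h(t) = 3t^2 - t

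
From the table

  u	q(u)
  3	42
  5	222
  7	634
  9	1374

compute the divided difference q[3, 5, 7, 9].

q[3,5] = (222 - 42) / (5 - 3) = 90
q[5,7] = (634 - 222) / (7 - 5) = 206
q[7,9] = (1374 - 634) / (9 - 7) = 370
q[3,5,7] = (206 - 90) / (7 - 3) = 29
q[5,7,9] = (370 - 206) / (9 - 5) = 41
q[3,5,7,9] = (41 - 29) / (9 - 3) = 2

2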